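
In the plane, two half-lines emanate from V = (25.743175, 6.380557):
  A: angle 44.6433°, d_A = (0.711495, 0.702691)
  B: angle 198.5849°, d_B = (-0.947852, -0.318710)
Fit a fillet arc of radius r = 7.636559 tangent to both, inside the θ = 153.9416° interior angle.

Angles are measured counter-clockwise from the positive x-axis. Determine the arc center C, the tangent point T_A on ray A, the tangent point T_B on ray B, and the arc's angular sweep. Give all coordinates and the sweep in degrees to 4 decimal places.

bisector direction at 121.6141° = (-0.524195,0.851598)
center distance |VC| = r/sin(θ/2) = 7.636559/sin(76.9708°) = 7.838355
C = V + |VC|·bis = (21.6343,13.0557)
T_A = V + ((C−V)·d_A)·d_A = V + 1.7671·d_A = (27.0005,7.6223)
T_B = V + ((C−V)·d_B)·d_B = V + 1.7671·d_B = (24.0682,5.8174)
sweep = 180° − θ = 26.0584°

center=(21.6343,13.0557) T_A=(27.0005,7.6223) T_B=(24.0682,5.8174) sweep=26.0584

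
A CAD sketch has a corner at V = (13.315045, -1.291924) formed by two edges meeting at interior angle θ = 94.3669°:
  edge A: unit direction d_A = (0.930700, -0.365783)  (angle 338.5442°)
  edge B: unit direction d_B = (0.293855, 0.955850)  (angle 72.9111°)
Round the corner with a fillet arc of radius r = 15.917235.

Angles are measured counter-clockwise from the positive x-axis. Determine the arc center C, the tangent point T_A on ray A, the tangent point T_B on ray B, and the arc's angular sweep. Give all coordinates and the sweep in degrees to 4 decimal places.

center=(32.8633,8.1277) T_A=(27.0411,-6.6865) T_B=(17.6488,12.8050) sweep=85.6331

bisector direction at 25.7276° = (0.900868,0.434094)
center distance |VC| = r/sin(θ/2) = 15.917235/sin(47.1835°) = 21.699395
C = V + |VC|·bis = (32.8633,8.1277)
T_A = V + ((C−V)·d_A)·d_A = V + 14.7481·d_A = (27.0411,-6.6865)
T_B = V + ((C−V)·d_B)·d_B = V + 14.7481·d_B = (17.6488,12.8050)
sweep = 180° − θ = 85.6331°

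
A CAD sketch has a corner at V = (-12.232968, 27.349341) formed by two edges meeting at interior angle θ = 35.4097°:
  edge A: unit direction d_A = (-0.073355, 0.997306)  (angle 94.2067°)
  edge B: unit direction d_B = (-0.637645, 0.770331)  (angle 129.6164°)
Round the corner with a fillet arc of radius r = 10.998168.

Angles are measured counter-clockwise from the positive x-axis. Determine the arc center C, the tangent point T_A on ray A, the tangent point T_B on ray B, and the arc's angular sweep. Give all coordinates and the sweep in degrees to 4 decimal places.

center=(-25.7287,60.9015) T_A=(-14.7602,61.7083) T_B=(-34.2009,53.8886) sweep=144.5903

bisector direction at 111.9115° = (-0.373175,0.927761)
center distance |VC| = r/sin(θ/2) = 10.998168/sin(17.7049°) = 36.164658
C = V + |VC|·bis = (-25.7287,60.9015)
T_A = V + ((C−V)·d_A)·d_A = V + 34.4517·d_A = (-14.7602,61.7083)
T_B = V + ((C−V)·d_B)·d_B = V + 34.4517·d_B = (-34.2009,53.8886)
sweep = 180° − θ = 144.5903°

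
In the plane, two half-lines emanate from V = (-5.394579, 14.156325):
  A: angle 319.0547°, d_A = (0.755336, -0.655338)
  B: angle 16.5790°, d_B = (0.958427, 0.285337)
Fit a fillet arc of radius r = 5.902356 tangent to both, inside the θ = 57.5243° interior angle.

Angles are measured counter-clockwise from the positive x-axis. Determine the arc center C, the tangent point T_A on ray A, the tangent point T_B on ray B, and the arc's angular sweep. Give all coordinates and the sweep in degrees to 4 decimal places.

bisector direction at 347.8168° = (0.977478,-0.211037)
center distance |VC| = r/sin(θ/2) = 5.902356/sin(28.7621°) = 12.266556
C = V + |VC|·bis = (6.5957,11.5676)
T_A = V + ((C−V)·d_A)·d_A = V + 10.7532·d_A = (2.7277,7.1094)
T_B = V + ((C−V)·d_B)·d_B = V + 10.7532·d_B = (4.9115,17.2246)
sweep = 180° − θ = 122.4757°

center=(6.5957,11.5676) T_A=(2.7277,7.1094) T_B=(4.9115,17.2246) sweep=122.4757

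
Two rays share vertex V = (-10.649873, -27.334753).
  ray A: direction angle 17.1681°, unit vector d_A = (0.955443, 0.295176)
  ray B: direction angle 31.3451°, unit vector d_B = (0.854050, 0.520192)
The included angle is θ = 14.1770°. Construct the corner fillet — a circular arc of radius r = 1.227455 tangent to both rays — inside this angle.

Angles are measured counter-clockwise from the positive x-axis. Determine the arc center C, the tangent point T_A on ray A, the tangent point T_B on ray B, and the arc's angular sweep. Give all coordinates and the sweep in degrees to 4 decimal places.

bisector direction at 24.2566° = (0.911715,0.410824)
center distance |VC| = r/sin(θ/2) = 1.227455/sin(7.0885°) = 9.946776
C = V + |VC|·bis = (-1.5813,-23.2484)
T_A = V + ((C−V)·d_A)·d_A = V + 9.8707·d_A = (-1.2189,-24.4211)
T_B = V + ((C−V)·d_B)·d_B = V + 9.8707·d_B = (-2.2198,-22.2001)
sweep = 180° − θ = 165.8230°

center=(-1.5813,-23.2484) T_A=(-1.2189,-24.4211) T_B=(-2.2198,-22.2001) sweep=165.8230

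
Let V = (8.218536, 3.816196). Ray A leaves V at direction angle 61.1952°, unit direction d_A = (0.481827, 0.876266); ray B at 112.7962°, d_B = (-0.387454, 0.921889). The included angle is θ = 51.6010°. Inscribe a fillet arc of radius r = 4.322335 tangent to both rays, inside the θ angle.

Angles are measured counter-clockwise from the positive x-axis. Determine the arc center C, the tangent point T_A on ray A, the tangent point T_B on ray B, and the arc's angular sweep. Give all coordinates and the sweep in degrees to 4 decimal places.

bisector direction at 86.9957° = (0.052411,0.998626)
center distance |VC| = r/sin(θ/2) = 4.322335/sin(25.8005°) = 9.930947
C = V + |VC|·bis = (8.7390,13.7335)
T_A = V + ((C−V)·d_A)·d_A = V + 8.9410·d_A = (12.5265,11.6509)
T_B = V + ((C−V)·d_B)·d_B = V + 8.9410·d_B = (4.7543,12.0588)
sweep = 180° − θ = 128.3990°

center=(8.7390,13.7335) T_A=(12.5265,11.6509) T_B=(4.7543,12.0588) sweep=128.3990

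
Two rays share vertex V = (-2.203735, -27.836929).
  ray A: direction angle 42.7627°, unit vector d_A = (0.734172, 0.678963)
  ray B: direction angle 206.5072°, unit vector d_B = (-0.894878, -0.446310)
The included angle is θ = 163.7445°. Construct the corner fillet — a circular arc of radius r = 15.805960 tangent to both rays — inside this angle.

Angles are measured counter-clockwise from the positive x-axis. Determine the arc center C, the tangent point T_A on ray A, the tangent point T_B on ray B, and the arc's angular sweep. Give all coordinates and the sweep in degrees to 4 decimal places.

center=(-11.2781,-14.7000) T_A=(-0.5465,-26.3043) T_B=(-4.2238,-28.8444) sweep=16.2555

bisector direction at 124.6350° = (-0.568346,0.822790)
center distance |VC| = r/sin(θ/2) = 15.805960/sin(81.8722°) = 15.966337
C = V + |VC|·bis = (-11.2781,-14.7000)
T_A = V + ((C−V)·d_A)·d_A = V + 2.2573·d_A = (-0.5465,-26.3043)
T_B = V + ((C−V)·d_B)·d_B = V + 2.2573·d_B = (-4.2238,-28.8444)
sweep = 180° − θ = 16.2555°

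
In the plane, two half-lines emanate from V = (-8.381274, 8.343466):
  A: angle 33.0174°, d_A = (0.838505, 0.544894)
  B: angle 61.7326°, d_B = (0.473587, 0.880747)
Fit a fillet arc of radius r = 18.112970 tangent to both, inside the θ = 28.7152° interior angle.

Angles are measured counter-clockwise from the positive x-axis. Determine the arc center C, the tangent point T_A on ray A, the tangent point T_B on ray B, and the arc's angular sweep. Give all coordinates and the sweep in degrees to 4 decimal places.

center=(41.0840,62.0894) T_A=(50.9536,46.9016) T_B=(25.1310,70.6675) sweep=151.2848

bisector direction at 47.3750° = (0.677197,0.735802)
center distance |VC| = r/sin(θ/2) = 18.112970/sin(14.3576°) = 73.044107
C = V + |VC|·bis = (41.0840,62.0894)
T_A = V + ((C−V)·d_A)·d_A = V + 70.7627·d_A = (50.9536,46.9016)
T_B = V + ((C−V)·d_B)·d_B = V + 70.7627·d_B = (25.1310,70.6675)
sweep = 180° − θ = 151.2848°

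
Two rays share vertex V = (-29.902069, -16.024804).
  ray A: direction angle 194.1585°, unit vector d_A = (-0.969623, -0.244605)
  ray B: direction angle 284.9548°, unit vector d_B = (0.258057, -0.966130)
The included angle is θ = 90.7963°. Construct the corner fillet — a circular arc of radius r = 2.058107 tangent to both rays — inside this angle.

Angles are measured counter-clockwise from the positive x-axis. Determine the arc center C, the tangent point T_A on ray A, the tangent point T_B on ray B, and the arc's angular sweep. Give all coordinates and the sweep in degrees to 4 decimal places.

center=(-31.3667,-18.5169) T_A=(-31.8701,-16.5213) T_B=(-29.3783,-17.9858) sweep=89.2037

bisector direction at 239.5566° = (-0.506686,-0.862131)
center distance |VC| = r/sin(θ/2) = 2.058107/sin(45.3982°) = 2.890586
C = V + |VC|·bis = (-31.3667,-18.5169)
T_A = V + ((C−V)·d_A)·d_A = V + 2.0297·d_A = (-31.8701,-16.5213)
T_B = V + ((C−V)·d_B)·d_B = V + 2.0297·d_B = (-29.3783,-17.9858)
sweep = 180° − θ = 89.2037°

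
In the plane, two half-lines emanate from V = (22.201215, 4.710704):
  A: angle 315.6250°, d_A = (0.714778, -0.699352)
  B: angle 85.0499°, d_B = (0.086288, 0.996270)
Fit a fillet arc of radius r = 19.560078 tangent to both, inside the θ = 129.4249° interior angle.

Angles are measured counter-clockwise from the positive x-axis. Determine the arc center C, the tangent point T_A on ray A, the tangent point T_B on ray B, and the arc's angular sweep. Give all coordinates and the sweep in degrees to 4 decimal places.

center=(42.4857,12.2292) T_A=(28.8063,-1.7519) T_B=(22.9986,13.9170) sweep=50.5751

bisector direction at 20.3374° = (0.937662,0.347549)
center distance |VC| = r/sin(θ/2) = 19.560078/sin(64.7125°) = 21.633057
C = V + |VC|·bis = (42.4857,12.2292)
T_A = V + ((C−V)·d_A)·d_A = V + 9.2408·d_A = (28.8063,-1.7519)
T_B = V + ((C−V)·d_B)·d_B = V + 9.2408·d_B = (22.9986,13.9170)
sweep = 180° − θ = 50.5751°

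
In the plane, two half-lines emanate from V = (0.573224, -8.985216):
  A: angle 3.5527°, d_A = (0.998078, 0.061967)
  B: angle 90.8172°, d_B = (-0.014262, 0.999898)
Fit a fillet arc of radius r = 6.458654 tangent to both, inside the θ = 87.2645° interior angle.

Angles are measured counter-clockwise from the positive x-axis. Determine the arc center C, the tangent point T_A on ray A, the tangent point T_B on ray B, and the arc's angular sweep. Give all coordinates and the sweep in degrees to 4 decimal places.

bisector direction at 47.1849° = (0.679634,0.733551)
center distance |VC| = r/sin(θ/2) = 6.458654/sin(43.6322°) = 9.360001
C = V + |VC|·bis = (6.9346,-2.1192)
T_A = V + ((C−V)·d_A)·d_A = V + 6.7746·d_A = (7.3348,-8.5654)
T_B = V + ((C−V)·d_B)·d_B = V + 6.7746·d_B = (0.4766,-2.2113)
sweep = 180° − θ = 92.7355°

center=(6.9346,-2.1192) T_A=(7.3348,-8.5654) T_B=(0.4766,-2.2113) sweep=92.7355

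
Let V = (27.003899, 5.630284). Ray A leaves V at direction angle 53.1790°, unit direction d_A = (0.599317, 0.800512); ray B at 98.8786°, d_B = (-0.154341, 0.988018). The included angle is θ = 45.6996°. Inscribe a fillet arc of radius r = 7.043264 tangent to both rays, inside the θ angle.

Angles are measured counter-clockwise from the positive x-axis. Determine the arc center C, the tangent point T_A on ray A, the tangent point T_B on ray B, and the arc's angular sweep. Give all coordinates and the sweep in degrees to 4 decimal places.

center=(31.3830,23.2317) T_A=(37.0212,19.0105) T_B=(24.4241,22.1446) sweep=134.3004

bisector direction at 76.0288° = (0.241434,0.970417)
center distance |VC| = r/sin(θ/2) = 7.043264/sin(22.8498°) = 18.137937
C = V + |VC|·bis = (31.3830,23.2317)
T_A = V + ((C−V)·d_A)·d_A = V + 16.7146·d_A = (37.0212,19.0105)
T_B = V + ((C−V)·d_B)·d_B = V + 16.7146·d_B = (24.4241,22.1446)
sweep = 180° − θ = 134.3004°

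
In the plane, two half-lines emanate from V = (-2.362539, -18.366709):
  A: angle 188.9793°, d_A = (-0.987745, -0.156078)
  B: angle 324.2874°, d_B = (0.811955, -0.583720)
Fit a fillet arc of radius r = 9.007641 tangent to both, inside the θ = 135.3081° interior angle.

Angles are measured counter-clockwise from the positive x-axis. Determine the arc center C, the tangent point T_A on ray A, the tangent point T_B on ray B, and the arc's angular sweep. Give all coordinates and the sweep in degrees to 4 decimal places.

center=(-4.6140,-27.8419) T_A=(-6.0199,-18.9446) T_B=(0.6439,-20.5281) sweep=44.6919

bisector direction at 256.6334° = (-0.231182,-0.972911)
center distance |VC| = r/sin(θ/2) = 9.007641/sin(67.6540°) = 9.738989
C = V + |VC|·bis = (-4.6140,-27.8419)
T_A = V + ((C−V)·d_A)·d_A = V + 3.7027·d_A = (-6.0199,-18.9446)
T_B = V + ((C−V)·d_B)·d_B = V + 3.7027·d_B = (0.6439,-20.5281)
sweep = 180° − θ = 44.6919°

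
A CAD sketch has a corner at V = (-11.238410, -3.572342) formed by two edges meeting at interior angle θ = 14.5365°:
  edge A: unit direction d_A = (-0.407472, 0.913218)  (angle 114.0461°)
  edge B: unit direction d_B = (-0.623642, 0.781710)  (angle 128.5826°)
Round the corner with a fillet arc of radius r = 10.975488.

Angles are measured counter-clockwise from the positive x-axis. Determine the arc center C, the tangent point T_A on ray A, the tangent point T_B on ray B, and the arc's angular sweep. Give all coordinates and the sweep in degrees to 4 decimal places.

bisector direction at 121.3144° = (-0.519733,0.854329)
center distance |VC| = r/sin(θ/2) = 10.975488/sin(7.2683°) = 86.752506
C = V + |VC|·bis = (-56.3266,70.5428)
T_A = V + ((C−V)·d_A)·d_A = V + 86.0554·d_A = (-46.3035,75.0150)
T_B = V + ((C−V)·d_B)·d_B = V + 86.0554·d_B = (-64.9062,63.6980)
sweep = 180° − θ = 165.4635°

center=(-56.3266,70.5428) T_A=(-46.3035,75.0150) T_B=(-64.9062,63.6980) sweep=165.4635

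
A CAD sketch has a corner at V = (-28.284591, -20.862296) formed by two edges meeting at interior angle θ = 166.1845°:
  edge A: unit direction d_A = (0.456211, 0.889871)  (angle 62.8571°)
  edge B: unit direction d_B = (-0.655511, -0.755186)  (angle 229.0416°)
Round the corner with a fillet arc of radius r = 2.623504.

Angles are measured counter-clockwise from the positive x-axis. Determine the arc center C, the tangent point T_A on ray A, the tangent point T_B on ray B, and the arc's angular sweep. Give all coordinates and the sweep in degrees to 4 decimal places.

bisector direction at 145.9494° = (-0.828543,0.559926)
center distance |VC| = r/sin(θ/2) = 2.623504/sin(83.0923°) = 2.642687
C = V + |VC|·bis = (-30.4742,-19.3826)
T_A = V + ((C−V)·d_A)·d_A = V + 0.3178·d_A = (-28.1396,-20.5795)
T_B = V + ((C−V)·d_B)·d_B = V + 0.3178·d_B = (-28.4929,-21.1023)
sweep = 180° − θ = 13.8155°

center=(-30.4742,-19.3826) T_A=(-28.1396,-20.5795) T_B=(-28.4929,-21.1023) sweep=13.8155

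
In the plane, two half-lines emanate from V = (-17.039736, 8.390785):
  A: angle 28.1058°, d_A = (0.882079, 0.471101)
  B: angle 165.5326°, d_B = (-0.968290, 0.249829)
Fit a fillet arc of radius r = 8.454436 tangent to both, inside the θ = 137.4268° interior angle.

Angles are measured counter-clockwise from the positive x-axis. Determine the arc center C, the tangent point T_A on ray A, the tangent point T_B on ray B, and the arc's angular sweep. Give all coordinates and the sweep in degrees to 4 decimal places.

bisector direction at 96.8192° = (-0.118737,0.992926)
center distance |VC| = r/sin(θ/2) = 8.454436/sin(68.7134°) = 9.073462
C = V + |VC|·bis = (-18.1171,17.4001)
T_A = V + ((C−V)·d_A)·d_A = V + 3.2940·d_A = (-14.1342,9.9426)
T_B = V + ((C−V)·d_B)·d_B = V + 3.2940·d_B = (-20.2293,9.2137)
sweep = 180° − θ = 42.5732°

center=(-18.1171,17.4001) T_A=(-14.1342,9.9426) T_B=(-20.2293,9.2137) sweep=42.5732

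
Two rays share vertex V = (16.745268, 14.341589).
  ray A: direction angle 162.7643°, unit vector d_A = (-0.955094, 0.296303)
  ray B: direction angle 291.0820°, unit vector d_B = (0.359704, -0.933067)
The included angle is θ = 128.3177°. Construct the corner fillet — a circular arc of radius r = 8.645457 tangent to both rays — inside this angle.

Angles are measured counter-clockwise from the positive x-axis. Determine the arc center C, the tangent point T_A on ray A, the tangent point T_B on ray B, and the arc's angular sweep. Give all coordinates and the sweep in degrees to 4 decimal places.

bisector direction at 226.9231° = (-0.682979,-0.730438)
center distance |VC| = r/sin(θ/2) = 8.645457/sin(64.1589°) = 9.606000
C = V + |VC|·bis = (10.1846,7.3250)
T_A = V + ((C−V)·d_A)·d_A = V + 4.1870·d_A = (12.7463,15.5822)
T_B = V + ((C−V)·d_B)·d_B = V + 4.1870·d_B = (18.2514,10.4348)
sweep = 180° − θ = 51.6823°

center=(10.1846,7.3250) T_A=(12.7463,15.5822) T_B=(18.2514,10.4348) sweep=51.6823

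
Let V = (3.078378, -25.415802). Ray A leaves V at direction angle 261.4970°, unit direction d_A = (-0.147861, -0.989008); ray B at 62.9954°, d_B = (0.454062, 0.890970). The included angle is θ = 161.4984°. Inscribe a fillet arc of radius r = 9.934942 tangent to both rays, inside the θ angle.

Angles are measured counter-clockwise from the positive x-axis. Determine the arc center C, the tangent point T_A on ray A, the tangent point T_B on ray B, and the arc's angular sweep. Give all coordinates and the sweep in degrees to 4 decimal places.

bisector direction at 342.2462° = (0.952376,-0.304927)
center distance |VC| = r/sin(θ/2) = 9.934942/sin(80.7492°) = 10.065857
C = V + |VC|·bis = (12.6649,-28.4852)
T_A = V + ((C−V)·d_A)·d_A = V + 1.6182·d_A = (2.8391,-27.0162)
T_B = V + ((C−V)·d_B)·d_B = V + 1.6182·d_B = (3.8131,-23.9741)
sweep = 180° − θ = 18.5016°

center=(12.6649,-28.4852) T_A=(2.8391,-27.0162) T_B=(3.8131,-23.9741) sweep=18.5016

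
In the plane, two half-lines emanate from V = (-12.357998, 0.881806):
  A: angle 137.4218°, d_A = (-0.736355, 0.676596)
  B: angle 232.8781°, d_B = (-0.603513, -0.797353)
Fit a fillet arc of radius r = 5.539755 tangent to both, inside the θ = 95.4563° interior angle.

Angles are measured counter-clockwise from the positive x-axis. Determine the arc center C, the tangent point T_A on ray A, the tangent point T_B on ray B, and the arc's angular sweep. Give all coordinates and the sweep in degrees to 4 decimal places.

center=(-19.8143,0.2098) T_A=(-16.0661,4.2890) T_B=(-15.3972,-3.1335) sweep=84.5437

bisector direction at 185.1499° = (-0.995963,-0.089763)
center distance |VC| = r/sin(θ/2) = 5.539755/sin(47.7281°) = 7.486543
C = V + |VC|·bis = (-19.8143,0.2098)
T_A = V + ((C−V)·d_A)·d_A = V + 5.0358·d_A = (-16.0661,4.2890)
T_B = V + ((C−V)·d_B)·d_B = V + 5.0358·d_B = (-15.3972,-3.1335)
sweep = 180° − θ = 84.5437°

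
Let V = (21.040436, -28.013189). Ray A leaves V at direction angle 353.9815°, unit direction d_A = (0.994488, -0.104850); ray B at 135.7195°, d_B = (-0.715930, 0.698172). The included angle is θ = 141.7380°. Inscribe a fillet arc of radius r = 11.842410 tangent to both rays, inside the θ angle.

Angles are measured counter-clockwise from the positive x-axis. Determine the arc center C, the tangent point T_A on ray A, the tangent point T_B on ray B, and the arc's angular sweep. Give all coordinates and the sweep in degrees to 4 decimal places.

center=(26.3674,-16.6668) T_A=(25.1258,-28.4439) T_B=(18.0994,-25.1451) sweep=38.2620

bisector direction at 64.8505° = (0.424982,0.905202)
center distance |VC| = r/sin(θ/2) = 11.842410/sin(70.8690°) = 12.534679
C = V + |VC|·bis = (26.3674,-16.6668)
T_A = V + ((C−V)·d_A)·d_A = V + 4.1080·d_A = (25.1258,-28.4439)
T_B = V + ((C−V)·d_B)·d_B = V + 4.1080·d_B = (18.0994,-25.1451)
sweep = 180° − θ = 38.2620°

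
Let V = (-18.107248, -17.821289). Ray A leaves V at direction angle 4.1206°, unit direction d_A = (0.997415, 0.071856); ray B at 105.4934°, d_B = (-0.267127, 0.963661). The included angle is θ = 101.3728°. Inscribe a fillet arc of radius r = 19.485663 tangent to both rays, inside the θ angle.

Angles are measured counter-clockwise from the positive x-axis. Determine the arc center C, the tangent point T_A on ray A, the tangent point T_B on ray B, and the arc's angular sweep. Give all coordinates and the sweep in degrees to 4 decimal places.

bisector direction at 54.8070° = (0.576332,0.817215)
center distance |VC| = r/sin(θ/2) = 19.485663/sin(50.6864°) = 25.185367
C = V + |VC|·bis = (-3.5921,2.7606)
T_A = V + ((C−V)·d_A)·d_A = V + 15.9566·d_A = (-2.1919,-16.6747)
T_B = V + ((C−V)·d_B)·d_B = V + 15.9566·d_B = (-22.3697,-2.4446)
sweep = 180° − θ = 78.6272°

center=(-3.5921,2.7606) T_A=(-2.1919,-16.6747) T_B=(-22.3697,-2.4446) sweep=78.6272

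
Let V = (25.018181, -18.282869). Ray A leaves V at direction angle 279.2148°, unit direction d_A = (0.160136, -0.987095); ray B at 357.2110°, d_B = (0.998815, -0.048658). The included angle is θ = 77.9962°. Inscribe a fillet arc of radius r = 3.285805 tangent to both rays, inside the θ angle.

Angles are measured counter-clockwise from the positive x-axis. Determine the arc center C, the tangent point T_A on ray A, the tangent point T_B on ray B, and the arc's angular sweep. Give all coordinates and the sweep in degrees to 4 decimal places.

center=(28.9114,-21.7622) T_A=(25.6680,-22.2884) T_B=(29.0713,-18.4803) sweep=102.0038

bisector direction at 318.2129° = (0.745626,-0.666365)
center distance |VC| = r/sin(θ/2) = 3.285805/sin(38.9981°) = 5.221410
C = V + |VC|·bis = (28.9114,-21.7622)
T_A = V + ((C−V)·d_A)·d_A = V + 4.0579·d_A = (25.6680,-22.2884)
T_B = V + ((C−V)·d_B)·d_B = V + 4.0579·d_B = (29.0713,-18.4803)
sweep = 180° − θ = 102.0038°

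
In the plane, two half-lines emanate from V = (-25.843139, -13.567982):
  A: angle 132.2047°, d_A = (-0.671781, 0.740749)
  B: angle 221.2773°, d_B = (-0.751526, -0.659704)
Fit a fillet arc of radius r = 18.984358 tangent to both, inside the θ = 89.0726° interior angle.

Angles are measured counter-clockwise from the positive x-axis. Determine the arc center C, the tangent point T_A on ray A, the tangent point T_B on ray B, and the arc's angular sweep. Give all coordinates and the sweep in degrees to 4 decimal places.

center=(-52.8672,-12.0292) T_A=(-38.8046,0.7242) T_B=(-40.3432,-26.2964) sweep=90.9274

bisector direction at 176.7410° = (-0.998383,0.056850)
center distance |VC| = r/sin(θ/2) = 18.984358/sin(44.5363°) = 27.067883
C = V + |VC|·bis = (-52.8672,-12.0292)
T_A = V + ((C−V)·d_A)·d_A = V + 19.2942·d_A = (-38.8046,0.7242)
T_B = V + ((C−V)·d_B)·d_B = V + 19.2942·d_B = (-40.3432,-26.2964)
sweep = 180° − θ = 90.9274°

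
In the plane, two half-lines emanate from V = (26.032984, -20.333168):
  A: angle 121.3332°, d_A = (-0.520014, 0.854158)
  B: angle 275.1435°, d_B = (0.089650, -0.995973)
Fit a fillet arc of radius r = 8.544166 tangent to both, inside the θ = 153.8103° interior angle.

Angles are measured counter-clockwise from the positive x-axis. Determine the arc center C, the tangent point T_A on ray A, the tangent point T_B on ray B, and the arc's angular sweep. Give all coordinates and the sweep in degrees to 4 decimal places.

bisector direction at 198.2384° = (-0.949763,-0.312971)
center distance |VC| = r/sin(θ/2) = 8.544166/sin(76.9052°) = 8.772277
C = V + |VC|·bis = (17.7014,-23.0786)
T_A = V + ((C−V)·d_A)·d_A = V + 1.9875·d_A = (24.9995,-18.6355)
T_B = V + ((C−V)·d_B)·d_B = V + 1.9875·d_B = (26.2112,-22.3126)
sweep = 180° − θ = 26.1897°

center=(17.7014,-23.0786) T_A=(24.9995,-18.6355) T_B=(26.2112,-22.3126) sweep=26.1897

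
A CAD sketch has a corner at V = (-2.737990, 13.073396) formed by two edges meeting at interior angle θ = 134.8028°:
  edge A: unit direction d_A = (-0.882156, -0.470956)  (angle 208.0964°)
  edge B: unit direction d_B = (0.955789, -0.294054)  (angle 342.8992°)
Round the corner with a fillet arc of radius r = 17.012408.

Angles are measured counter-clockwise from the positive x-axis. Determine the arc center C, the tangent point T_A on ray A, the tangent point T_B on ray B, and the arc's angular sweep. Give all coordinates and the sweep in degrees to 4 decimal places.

bisector direction at 275.4978° = (0.095808,-0.995400)
center distance |VC| = r/sin(θ/2) = 17.012408/sin(67.4014°) = 18.427260
C = V + |VC|·bis = (-0.9725,-5.2691)
T_A = V + ((C−V)·d_A)·d_A = V + 7.0811·d_A = (-8.9846,9.7385)
T_B = V + ((C−V)·d_B)·d_B = V + 7.0811·d_B = (4.0300,10.9912)
sweep = 180° − θ = 45.1972°

center=(-0.9725,-5.2691) T_A=(-8.9846,9.7385) T_B=(4.0300,10.9912) sweep=45.1972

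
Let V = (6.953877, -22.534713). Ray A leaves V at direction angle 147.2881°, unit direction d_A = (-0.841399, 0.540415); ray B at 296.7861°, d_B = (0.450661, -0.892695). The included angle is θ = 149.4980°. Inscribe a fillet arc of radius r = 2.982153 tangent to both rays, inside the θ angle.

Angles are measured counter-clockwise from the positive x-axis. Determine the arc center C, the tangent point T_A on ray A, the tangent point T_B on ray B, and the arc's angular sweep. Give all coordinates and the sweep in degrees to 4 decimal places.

bisector direction at 222.0371° = (-0.742711,-0.669612)
center distance |VC| = r/sin(θ/2) = 2.982153/sin(74.7490°) = 3.091010
C = V + |VC|·bis = (4.6581,-24.6045)
T_A = V + ((C−V)·d_A)·d_A = V + 0.8131·d_A = (6.2697,-22.0953)
T_B = V + ((C−V)·d_B)·d_B = V + 0.8131·d_B = (7.3203,-23.2605)
sweep = 180° − θ = 30.5020°

center=(4.6581,-24.6045) T_A=(6.2697,-22.0953) T_B=(7.3203,-23.2605) sweep=30.5020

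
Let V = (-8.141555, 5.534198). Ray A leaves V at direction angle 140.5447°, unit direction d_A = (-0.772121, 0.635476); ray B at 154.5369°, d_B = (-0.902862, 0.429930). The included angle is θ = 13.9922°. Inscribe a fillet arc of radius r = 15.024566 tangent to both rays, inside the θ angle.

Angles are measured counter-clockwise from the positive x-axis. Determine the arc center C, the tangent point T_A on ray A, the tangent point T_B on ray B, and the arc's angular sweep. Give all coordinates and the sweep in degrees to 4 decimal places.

center=(-112.2232,71.7374) T_A=(-102.6755,83.3382) T_B=(-118.6828,58.1723) sweep=166.0078

bisector direction at 147.5408° = (-0.843774,0.536699)
center distance |VC| = r/sin(θ/2) = 15.024566/sin(6.9961°) = 123.352595
C = V + |VC|·bis = (-112.2232,71.7374)
T_A = V + ((C−V)·d_A)·d_A = V + 122.4342·d_A = (-102.6755,83.3382)
T_B = V + ((C−V)·d_B)·d_B = V + 122.4342·d_B = (-118.6828,58.1723)
sweep = 180° − θ = 166.0078°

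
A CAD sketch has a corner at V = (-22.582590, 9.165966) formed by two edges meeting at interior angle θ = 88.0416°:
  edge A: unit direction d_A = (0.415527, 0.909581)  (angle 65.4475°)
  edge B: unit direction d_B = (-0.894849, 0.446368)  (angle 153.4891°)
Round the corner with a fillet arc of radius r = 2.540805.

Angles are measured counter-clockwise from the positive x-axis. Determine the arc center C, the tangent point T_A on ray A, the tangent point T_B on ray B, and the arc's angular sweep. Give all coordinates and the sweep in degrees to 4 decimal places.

bisector direction at 109.4683° = (-0.333285,0.942826)
center distance |VC| = r/sin(θ/2) = 2.540805/sin(44.0208°) = 3.656258
C = V + |VC|·bis = (-23.8012,12.6132)
T_A = V + ((C−V)·d_A)·d_A = V + 2.6292·d_A = (-21.4901,11.5574)
T_B = V + ((C−V)·d_B)·d_B = V + 2.6292·d_B = (-24.9353,10.3395)
sweep = 180° − θ = 91.9584°

center=(-23.8012,12.6132) T_A=(-21.4901,11.5574) T_B=(-24.9353,10.3395) sweep=91.9584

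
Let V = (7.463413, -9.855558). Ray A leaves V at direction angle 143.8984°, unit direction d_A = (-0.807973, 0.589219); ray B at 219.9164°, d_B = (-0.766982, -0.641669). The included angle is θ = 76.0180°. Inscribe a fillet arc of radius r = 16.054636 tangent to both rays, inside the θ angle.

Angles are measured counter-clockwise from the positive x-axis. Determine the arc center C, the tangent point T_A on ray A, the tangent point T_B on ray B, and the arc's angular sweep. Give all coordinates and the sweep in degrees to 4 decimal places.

bisector direction at 181.9074° = (-0.999446,-0.033284)
center distance |VC| = r/sin(θ/2) = 16.054636/sin(38.0090°) = 26.071810
C = V + |VC|·bis = (-18.5940,-10.7233)
T_A = V + ((C−V)·d_A)·d_A = V + 20.5423·d_A = (-9.1343,2.2484)
T_B = V + ((C−V)·d_B)·d_B = V + 20.5423·d_B = (-8.2922,-23.0369)
sweep = 180° − θ = 103.9820°

center=(-18.5940,-10.7233) T_A=(-9.1343,2.2484) T_B=(-8.2922,-23.0369) sweep=103.9820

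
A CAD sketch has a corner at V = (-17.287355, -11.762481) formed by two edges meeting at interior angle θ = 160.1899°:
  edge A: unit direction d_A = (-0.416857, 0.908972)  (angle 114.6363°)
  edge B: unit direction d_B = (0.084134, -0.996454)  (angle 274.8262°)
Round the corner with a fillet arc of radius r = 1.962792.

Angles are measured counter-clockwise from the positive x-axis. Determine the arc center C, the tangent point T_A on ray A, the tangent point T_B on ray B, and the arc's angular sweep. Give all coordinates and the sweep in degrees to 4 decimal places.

bisector direction at 194.7313° = (-0.967129,-0.254285)
center distance |VC| = r/sin(θ/2) = 1.962792/sin(80.0949°) = 1.992492
C = V + |VC|·bis = (-19.2144,-12.2691)
T_A = V + ((C−V)·d_A)·d_A = V + 0.3427·d_A = (-17.4302,-11.4509)
T_B = V + ((C−V)·d_B)·d_B = V + 0.3427·d_B = (-17.2585,-12.1040)
sweep = 180° − θ = 19.8101°

center=(-19.2144,-12.2691) T_A=(-17.4302,-11.4509) T_B=(-17.2585,-12.1040) sweep=19.8101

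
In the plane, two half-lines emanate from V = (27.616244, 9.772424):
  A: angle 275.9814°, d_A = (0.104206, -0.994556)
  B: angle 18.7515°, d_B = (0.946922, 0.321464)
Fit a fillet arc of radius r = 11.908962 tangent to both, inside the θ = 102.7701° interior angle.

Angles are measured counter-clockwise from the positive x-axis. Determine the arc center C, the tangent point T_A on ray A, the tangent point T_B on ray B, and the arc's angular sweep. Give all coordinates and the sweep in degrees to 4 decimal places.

bisector direction at 327.3664° = (0.842137,-0.539264)
center distance |VC| = r/sin(θ/2) = 11.908962/sin(51.3850°) = 15.241371
C = V + |VC|·bis = (40.4516,1.5533)
T_A = V + ((C−V)·d_A)·d_A = V + 9.5119·d_A = (28.6074,0.3123)
T_B = V + ((C−V)·d_B)·d_B = V + 9.5119·d_B = (36.6233,12.8302)
sweep = 180° − θ = 77.2299°

center=(40.4516,1.5533) T_A=(28.6074,0.3123) T_B=(36.6233,12.8302) sweep=77.2299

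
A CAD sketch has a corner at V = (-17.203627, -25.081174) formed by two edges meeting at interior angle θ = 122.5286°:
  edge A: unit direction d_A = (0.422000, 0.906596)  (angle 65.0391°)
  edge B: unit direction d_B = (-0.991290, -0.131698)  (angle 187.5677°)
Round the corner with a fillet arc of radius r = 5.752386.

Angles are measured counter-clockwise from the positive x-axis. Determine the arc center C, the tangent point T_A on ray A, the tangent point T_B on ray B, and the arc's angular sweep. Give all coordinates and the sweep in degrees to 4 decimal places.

bisector direction at 126.3034° = (-0.592061,0.805893)
center distance |VC| = r/sin(θ/2) = 5.752386/sin(61.2643°) = 6.560309
C = V + |VC|·bis = (-21.0877,-19.7943)
T_A = V + ((C−V)·d_A)·d_A = V + 3.1540·d_A = (-15.8726,-22.2218)
T_B = V + ((C−V)·d_B)·d_B = V + 3.1540·d_B = (-20.3302,-25.4965)
sweep = 180° − θ = 57.4714°

center=(-21.0877,-19.7943) T_A=(-15.8726,-22.2218) T_B=(-20.3302,-25.4965) sweep=57.4714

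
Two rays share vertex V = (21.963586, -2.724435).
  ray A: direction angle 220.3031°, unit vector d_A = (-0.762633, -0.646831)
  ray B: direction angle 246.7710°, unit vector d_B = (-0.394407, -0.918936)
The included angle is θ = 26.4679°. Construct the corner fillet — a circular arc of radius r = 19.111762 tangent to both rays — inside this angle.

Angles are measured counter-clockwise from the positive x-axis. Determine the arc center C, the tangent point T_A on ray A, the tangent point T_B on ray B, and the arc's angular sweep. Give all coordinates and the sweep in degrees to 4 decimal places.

bisector direction at 233.5371° = (-0.594303,-0.804241)
center distance |VC| = r/sin(θ/2) = 19.111762/sin(13.2340°) = 83.483829
C = V + |VC|·bis = (-27.6511,-69.8656)
T_A = V + ((C−V)·d_A)·d_A = V + 81.2668·d_A = (-40.0132,-55.2903)
T_B = V + ((C−V)·d_B)·d_B = V + 81.2668·d_B = (-10.0886,-77.4034)
sweep = 180° − θ = 153.5321°

center=(-27.6511,-69.8656) T_A=(-40.0132,-55.2903) T_B=(-10.0886,-77.4034) sweep=153.5321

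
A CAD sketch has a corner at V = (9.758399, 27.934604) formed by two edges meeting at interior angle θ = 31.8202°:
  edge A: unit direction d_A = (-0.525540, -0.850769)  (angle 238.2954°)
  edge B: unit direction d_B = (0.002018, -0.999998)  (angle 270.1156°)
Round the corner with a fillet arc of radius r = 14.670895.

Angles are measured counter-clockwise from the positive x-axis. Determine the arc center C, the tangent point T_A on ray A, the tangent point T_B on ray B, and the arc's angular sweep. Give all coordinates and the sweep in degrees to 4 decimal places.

center=(-4.8086,-23.5630) T_A=(-17.2902,-15.8529) T_B=(9.8622,-23.5334) sweep=148.1798

bisector direction at 254.2055° = (-0.272188,-0.962244)
center distance |VC| = r/sin(θ/2) = 14.670895/sin(15.9101°) = 53.518265
C = V + |VC|·bis = (-4.8086,-23.5630)
T_A = V + ((C−V)·d_A)·d_A = V + 51.4681·d_A = (-17.2902,-15.8529)
T_B = V + ((C−V)·d_B)·d_B = V + 51.4681·d_B = (9.8622,-23.5334)
sweep = 180° − θ = 148.1798°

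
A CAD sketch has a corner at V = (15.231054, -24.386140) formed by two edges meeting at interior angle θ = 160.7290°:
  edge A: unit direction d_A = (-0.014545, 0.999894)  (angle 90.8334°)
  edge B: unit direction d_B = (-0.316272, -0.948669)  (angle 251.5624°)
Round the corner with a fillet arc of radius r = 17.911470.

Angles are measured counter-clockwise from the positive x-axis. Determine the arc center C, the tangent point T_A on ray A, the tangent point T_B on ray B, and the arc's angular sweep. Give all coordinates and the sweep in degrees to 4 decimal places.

center=(-2.7228,-21.6061) T_A=(15.1868,-21.3455) T_B=(14.2693,-27.2710) sweep=19.2710

bisector direction at 171.1979° = (-0.988223,0.153022)
center distance |VC| = r/sin(θ/2) = 17.911470/sin(80.3645°) = 18.167771
C = V + |VC|·bis = (-2.7228,-21.6061)
T_A = V + ((C−V)·d_A)·d_A = V + 3.0409·d_A = (15.1868,-21.3455)
T_B = V + ((C−V)·d_B)·d_B = V + 3.0409·d_B = (14.2693,-27.2710)
sweep = 180° − θ = 19.2710°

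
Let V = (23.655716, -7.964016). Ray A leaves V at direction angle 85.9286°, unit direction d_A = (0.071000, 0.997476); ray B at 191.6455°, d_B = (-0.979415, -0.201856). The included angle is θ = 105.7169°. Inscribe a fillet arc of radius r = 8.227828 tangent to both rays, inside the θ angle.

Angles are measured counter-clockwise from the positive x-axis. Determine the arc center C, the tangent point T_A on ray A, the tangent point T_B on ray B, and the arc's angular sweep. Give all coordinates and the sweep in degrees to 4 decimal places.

center=(15.8911,-1.1635) T_A=(24.0982,-1.7477) T_B=(17.5520,-9.2220) sweep=74.2831

bisector direction at 138.7870° = (-0.752266,0.658860)
center distance |VC| = r/sin(θ/2) = 8.227828/sin(52.8584°) = 10.321604
C = V + |VC|·bis = (15.8911,-1.1635)
T_A = V + ((C−V)·d_A)·d_A = V + 6.2320·d_A = (24.0982,-1.7477)
T_B = V + ((C−V)·d_B)·d_B = V + 6.2320·d_B = (17.5520,-9.2220)
sweep = 180° − θ = 74.2831°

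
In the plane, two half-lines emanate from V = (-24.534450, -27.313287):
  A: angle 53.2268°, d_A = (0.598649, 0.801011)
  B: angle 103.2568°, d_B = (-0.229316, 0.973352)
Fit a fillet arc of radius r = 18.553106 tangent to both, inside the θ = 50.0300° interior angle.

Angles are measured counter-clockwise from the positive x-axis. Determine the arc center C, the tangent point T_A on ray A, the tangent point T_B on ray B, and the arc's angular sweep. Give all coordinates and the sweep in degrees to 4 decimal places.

bisector direction at 78.2418° = (0.203782,0.979016)
center distance |VC| = r/sin(θ/2) = 18.553106/sin(25.0150°) = 43.875757
C = V + |VC|·bis = (-15.5934,15.6418)
T_A = V + ((C−V)·d_A)·d_A = V + 39.7601·d_A = (-0.7321,4.5350)
T_B = V + ((C−V)·d_B)·d_B = V + 39.7601·d_B = (-33.6521,11.3873)
sweep = 180° − θ = 129.9700°

center=(-15.5934,15.6418) T_A=(-0.7321,4.5350) T_B=(-33.6521,11.3873) sweep=129.9700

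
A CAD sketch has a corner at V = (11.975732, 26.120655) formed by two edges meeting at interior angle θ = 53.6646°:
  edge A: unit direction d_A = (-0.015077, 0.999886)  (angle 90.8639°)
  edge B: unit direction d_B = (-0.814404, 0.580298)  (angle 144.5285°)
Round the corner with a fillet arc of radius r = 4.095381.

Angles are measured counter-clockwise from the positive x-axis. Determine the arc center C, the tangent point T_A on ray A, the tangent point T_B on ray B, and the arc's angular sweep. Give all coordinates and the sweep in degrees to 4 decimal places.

bisector direction at 117.6962° = (-0.464783,0.885424)
center distance |VC| = r/sin(θ/2) = 4.095381/sin(26.8323°) = 9.073010
C = V + |VC|·bis = (7.7587,34.1541)
T_A = V + ((C−V)·d_A)·d_A = V + 8.0961·d_A = (11.8537,34.2159)
T_B = V + ((C−V)·d_B)·d_B = V + 8.0961·d_B = (5.3822,30.8188)
sweep = 180° − θ = 126.3354°

center=(7.7587,34.1541) T_A=(11.8537,34.2159) T_B=(5.3822,30.8188) sweep=126.3354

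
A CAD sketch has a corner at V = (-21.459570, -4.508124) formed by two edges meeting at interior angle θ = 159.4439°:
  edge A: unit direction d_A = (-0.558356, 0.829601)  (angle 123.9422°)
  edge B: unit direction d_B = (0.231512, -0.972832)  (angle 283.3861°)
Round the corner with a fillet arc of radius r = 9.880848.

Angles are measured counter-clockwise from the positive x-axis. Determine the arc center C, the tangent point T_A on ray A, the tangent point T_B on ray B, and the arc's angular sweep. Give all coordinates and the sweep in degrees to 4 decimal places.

bisector direction at 203.6642° = (-0.915914,-0.401375)
center distance |VC| = r/sin(θ/2) = 9.880848/sin(79.7220°) = 10.041987
C = V + |VC|·bis = (-30.6572,-8.5387)
T_A = V + ((C−V)·d_A)·d_A = V + 1.7917·d_A = (-22.4600,-3.0217)
T_B = V + ((C−V)·d_B)·d_B = V + 1.7917·d_B = (-21.0448,-6.2512)
sweep = 180° − θ = 20.5561°

center=(-30.6572,-8.5387) T_A=(-22.4600,-3.0217) T_B=(-21.0448,-6.2512) sweep=20.5561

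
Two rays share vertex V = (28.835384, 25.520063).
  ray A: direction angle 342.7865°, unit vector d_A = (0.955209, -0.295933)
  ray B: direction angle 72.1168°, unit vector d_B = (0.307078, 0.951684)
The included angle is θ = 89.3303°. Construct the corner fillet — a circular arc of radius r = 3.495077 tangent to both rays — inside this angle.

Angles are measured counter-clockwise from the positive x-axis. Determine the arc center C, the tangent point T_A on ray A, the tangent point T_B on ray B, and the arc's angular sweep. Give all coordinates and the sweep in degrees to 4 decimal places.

bisector direction at 27.4516° = (0.887400,0.461000)
center distance |VC| = r/sin(θ/2) = 3.495077/sin(44.6651°) = 4.971927
C = V + |VC|·bis = (33.2475,27.8121)
T_A = V + ((C−V)·d_A)·d_A = V + 3.5362·d_A = (32.2132,24.4736)
T_B = V + ((C−V)·d_B)·d_B = V + 3.5362·d_B = (29.9213,28.8854)
sweep = 180° − θ = 90.6697°

center=(33.2475,27.8121) T_A=(32.2132,24.4736) T_B=(29.9213,28.8854) sweep=90.6697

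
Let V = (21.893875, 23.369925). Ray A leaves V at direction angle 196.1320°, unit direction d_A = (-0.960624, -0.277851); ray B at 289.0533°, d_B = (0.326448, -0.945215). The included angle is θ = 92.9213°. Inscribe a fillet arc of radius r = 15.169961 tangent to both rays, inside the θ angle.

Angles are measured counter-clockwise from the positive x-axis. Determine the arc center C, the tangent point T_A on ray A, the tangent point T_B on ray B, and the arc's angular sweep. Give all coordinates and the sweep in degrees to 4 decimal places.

center=(12.2609,4.7919) T_A=(8.0459,19.3645) T_B=(26.5998,9.7441) sweep=87.0787

bisector direction at 242.5927° = (-0.460314,-0.887756)
center distance |VC| = r/sin(θ/2) = 15.169961/sin(46.4607°) = 20.926929
C = V + |VC|·bis = (12.2609,4.7919)
T_A = V + ((C−V)·d_A)·d_A = V + 14.4156·d_A = (8.0459,19.3645)
T_B = V + ((C−V)·d_B)·d_B = V + 14.4156·d_B = (26.5998,9.7441)
sweep = 180° − θ = 87.0787°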